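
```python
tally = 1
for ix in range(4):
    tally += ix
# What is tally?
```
Trace:
  tally=1
  tally=1, ix=0
  tally=2, ix=1
  tally=4, ix=2
  tally=7, ix=3

Final answer: 7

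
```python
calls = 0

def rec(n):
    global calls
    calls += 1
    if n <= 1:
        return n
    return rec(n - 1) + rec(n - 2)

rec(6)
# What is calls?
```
Call trace (a repeated sub-call is expanded the first time; later identical calls just restate its return value):
rec(n=6)
  rec(n=5)
    rec(n=4)
      rec(n=3)
        rec(n=2)
          rec(n=1)
          -> return 1
          rec(n=0)
          -> return 0
        -> return 1
        rec(n=1)
        -> return 1
      -> return 2
      rec(n=2) -> return 1  (same call as traced above)
    -> return 3
    rec(n=3) -> return 2  (same call as traced above)
  -> return 5
  rec(n=4) -> return 3  (same call as traced above)
-> return 8

calls is incremented once per call, so count the calls in each subtree. Let C(n) = number of calls made by rec(n).
C(0) = C(1) = 1 (base case, no recursion); C(n) = 1 + C(n - 1) + C(n - 2) otherwise.
C(2) = 1 + C(1) + C(0) = 1 + 1 + 1 = 3
C(3) = 1 + C(2) + C(1) = 1 + 3 + 1 = 5
C(4) = 1 + C(3) + C(2) = 1 + 5 + 3 = 9
C(5) = 1 + C(4) + C(3) = 1 + 9 + 5 = 15
C(6) = 1 + C(5) + C(4) = 1 + 15 + 9 = 25
calls = C(6) = 25

Final answer: 25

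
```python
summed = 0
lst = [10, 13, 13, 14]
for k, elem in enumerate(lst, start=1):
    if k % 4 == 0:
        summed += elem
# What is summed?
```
Trace:
  summed=0
  summed=0, k=1, elem=10
  summed=0, k=2, elem=13
  summed=0, k=3, elem=13
  summed=14, k=4, elem=14

Final answer: 14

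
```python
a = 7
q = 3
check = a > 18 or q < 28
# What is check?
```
Trace:
  a=7
  a=7, q=3
  a=7, q=3, check=True

Final answer: True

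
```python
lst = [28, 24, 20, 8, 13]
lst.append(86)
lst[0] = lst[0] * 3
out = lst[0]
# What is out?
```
Trace:
  lst=[28, 24, 20, 8, 13]
  lst=[28, 24, 20, 8, 13, 86]
  lst=[84, 24, 20, 8, 13, 86]
  lst=[84, 24, 20, 8, 13, 86], out=84

Final answer: 84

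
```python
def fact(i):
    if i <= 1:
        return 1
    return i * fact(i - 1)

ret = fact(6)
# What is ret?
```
Call trace:
fact(i=6)
  fact(i=5)
    fact(i=4)
      fact(i=3)
        fact(i=2)
          fact(i=1)
          -> return 1
        -> return 2
      -> return 6
    -> return 24
  -> return 120
-> return 720

Final answer: 720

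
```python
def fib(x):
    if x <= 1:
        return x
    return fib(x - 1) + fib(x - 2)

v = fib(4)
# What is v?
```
Call trace (a repeated sub-call is expanded the first time; later identical calls just restate its return value):
fib(x=4)
  fib(x=3)
    fib(x=2)
      fib(x=1)
      -> return 1
      fib(x=0)
      -> return 0
    -> return 1
    fib(x=1)
    -> return 1
  -> return 2
  fib(x=2) -> return 1  (same call as traced above)
-> return 3

Final answer: 3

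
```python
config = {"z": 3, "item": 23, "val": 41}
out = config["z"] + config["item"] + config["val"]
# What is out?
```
Trace:
  config={'z': 3, 'item': 23, 'val': 41}
  config={'z': 3, 'item': 23, 'val': 41}, out=67

Final answer: 67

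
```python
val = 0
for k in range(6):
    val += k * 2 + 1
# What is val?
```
Trace:
  val=0
  val=1, k=0
  val=4, k=1
  val=9, k=2
  val=16, k=3
  val=25, k=4
  val=36, k=5

Final answer: 36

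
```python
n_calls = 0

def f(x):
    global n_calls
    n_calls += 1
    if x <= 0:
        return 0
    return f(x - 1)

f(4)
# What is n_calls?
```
Call trace:
f(x=4)
  f(x=3)
    f(x=2)
      f(x=1)
        f(x=0)
        -> return 0
      -> return 0
    -> return 0
  -> return 0
-> return 0

n_calls is incremented once per call. f is entered once for each x = 4, 3, 2, 1, 0 (the x <= 0 call returns without recursing), i.e. 4 + 1 calls.
n_calls = 5

Final answer: 5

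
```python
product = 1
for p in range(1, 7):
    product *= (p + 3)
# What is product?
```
Trace:
  product=1
  product=4, p=1
  product=20, p=2
  product=120, p=3
  product=840, p=4
  product=6720, p=5
  product=60480, p=6

Final answer: 60480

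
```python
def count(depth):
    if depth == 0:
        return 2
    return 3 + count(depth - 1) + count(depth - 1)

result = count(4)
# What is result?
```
Call trace (a repeated sub-call is expanded the first time; later identical calls just restate its return value):
count(depth=4)
  count(depth=3)
    count(depth=2)
      count(depth=1)
        count(depth=0)
        -> return 2
        count(depth=0)
        -> return 2
      -> return 7
      count(depth=1) -> return 7  (same call as traced above)
    -> return 17
    count(depth=2) -> return 17  (same call as traced above)
  -> return 37
  count(depth=3) -> return 37  (same call as traced above)
-> return 77

Final answer: 77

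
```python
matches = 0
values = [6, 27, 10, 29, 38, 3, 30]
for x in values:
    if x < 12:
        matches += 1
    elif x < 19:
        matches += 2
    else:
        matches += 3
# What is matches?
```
Trace:
  matches=0
  matches=1, x=6
  matches=4, x=27
  matches=5, x=10
  matches=8, x=29
  matches=11, x=38
  matches=12, x=3
  matches=15, x=30

Final answer: 15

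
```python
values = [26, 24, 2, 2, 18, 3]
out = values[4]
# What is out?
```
Trace:
  values=[26, 24, 2, 2, 18, 3]
  values=[26, 24, 2, 2, 18, 3], out=18

Final answer: 18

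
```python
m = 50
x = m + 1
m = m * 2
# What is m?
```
Trace:
  m=50
  m=50, x=51
  m=100, x=51

Final answer: 100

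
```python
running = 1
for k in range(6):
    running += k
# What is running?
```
Trace:
  running=1
  running=1, k=0
  running=2, k=1
  running=4, k=2
  running=7, k=3
  running=11, k=4
  running=16, k=5

Final answer: 16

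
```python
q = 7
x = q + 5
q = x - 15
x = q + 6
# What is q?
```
Trace:
  q=7
  q=7, x=12
  q=-3, x=12
  q=-3, x=3

Final answer: -3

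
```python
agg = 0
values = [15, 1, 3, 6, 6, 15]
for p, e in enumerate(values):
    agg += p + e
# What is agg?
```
Trace:
  agg=0
  agg=15, p=0, e=15
  agg=17, p=1, e=1
  agg=22, p=2, e=3
  agg=31, p=3, e=6
  agg=41, p=4, e=6
  agg=61, p=5, e=15

Final answer: 61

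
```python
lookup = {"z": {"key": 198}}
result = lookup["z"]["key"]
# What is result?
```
Trace:
  lookup={'z': {'key': 198}}
  lookup={'z': {'key': 198}}, result=198

Final answer: 198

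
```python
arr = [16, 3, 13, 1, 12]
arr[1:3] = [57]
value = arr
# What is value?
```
Trace:
  arr=[16, 3, 13, 1, 12]
  arr=[16, 57, 1, 12]
  arr=[16, 57, 1, 12], value=[16, 57, 1, 12]

Final answer: [16, 57, 1, 12]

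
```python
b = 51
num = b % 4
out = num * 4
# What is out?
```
Trace:
  b=51
  b=51, num=3
  b=51, num=3, out=12

Final answer: 12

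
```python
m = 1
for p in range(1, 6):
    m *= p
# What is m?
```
Trace:
  m=1
  m=1, p=1
  m=2, p=2
  m=6, p=3
  m=24, p=4
  m=120, p=5

Final answer: 120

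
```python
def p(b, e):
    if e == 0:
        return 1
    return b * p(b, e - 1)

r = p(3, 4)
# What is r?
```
Call trace:
p(b=3, e=4)
  p(b=3, e=3)
    p(b=3, e=2)
      p(b=3, e=1)
        p(b=3, e=0)
        -> return 1
      -> return 3
    -> return 9
  -> return 27
-> return 81

Final answer: 81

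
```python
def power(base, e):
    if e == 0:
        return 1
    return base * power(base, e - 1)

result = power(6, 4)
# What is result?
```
Call trace:
power(base=6, e=4)
  power(base=6, e=3)
    power(base=6, e=2)
      power(base=6, e=1)
        power(base=6, e=0)
        -> return 1
      -> return 6
    -> return 36
  -> return 216
-> return 1296

Final answer: 1296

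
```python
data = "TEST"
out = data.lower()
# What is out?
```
Trace:
  data='TEST'
  data='TEST', out='test'

Final answer: 'test'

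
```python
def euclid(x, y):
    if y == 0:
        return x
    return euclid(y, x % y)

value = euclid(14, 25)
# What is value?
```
Call trace:
euclid(x=14, y=25)
  euclid(x=25, y=14)
    euclid(x=14, y=11)
      euclid(x=11, y=3)
        euclid(x=3, y=2)
          euclid(x=2, y=1)
            euclid(x=1, y=0)
            -> return 1
          -> return 1
        -> return 1
      -> return 1
    -> return 1
  -> return 1
-> return 1

Final answer: 1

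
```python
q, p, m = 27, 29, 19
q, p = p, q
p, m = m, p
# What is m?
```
Trace:
  q=27, p=29, m=19
  q=29, p=27, m=19
  q=29, p=19, m=27

Final answer: 27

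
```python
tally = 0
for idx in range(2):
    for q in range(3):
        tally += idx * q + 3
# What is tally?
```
Trace:
  tally=0
  tally=3, idx=0, q=0
  tally=6, idx=0, q=1
  tally=9, idx=0, q=2
  tally=12, idx=1, q=0
  tally=16, idx=1, q=1
  tally=21, idx=1, q=2

Final answer: 21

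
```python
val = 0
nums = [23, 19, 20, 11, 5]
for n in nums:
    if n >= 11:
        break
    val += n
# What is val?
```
Trace:
  val=0
  val=0, n=23

Final answer: 0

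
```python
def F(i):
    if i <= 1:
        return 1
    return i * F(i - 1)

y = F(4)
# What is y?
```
Call trace:
F(i=4)
  F(i=3)
    F(i=2)
      F(i=1)
      -> return 1
    -> return 2
  -> return 6
-> return 24

Final answer: 24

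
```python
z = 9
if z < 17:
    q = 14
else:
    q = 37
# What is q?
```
Trace:
  z=9
  z=9, q=14

Final answer: 14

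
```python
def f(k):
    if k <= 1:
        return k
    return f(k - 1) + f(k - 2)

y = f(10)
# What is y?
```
Call trace (a repeated sub-call is expanded the first time; later identical calls just restate its return value):
f(k=10)
  f(k=9)
    f(k=8)
      f(k=7)
        f(k=6)
          f(k=5)
            f(k=4)
              f(k=3)
                f(k=2)
                  f(k=1)
                  -> return 1
                  f(k=0)
                  -> return 0
                -> return 1
                f(k=1)
                -> return 1
              -> return 2
              f(k=2) -> return 1  (same call as traced above)
            -> return 3
            f(k=3) -> return 2  (same call as traced above)
          -> return 5
          f(k=4) -> return 3  (same call as traced above)
        -> return 8
        f(k=5) -> return 5  (same call as traced above)
      -> return 13
      f(k=6) -> return 8  (same call as traced above)
    -> return 21
    f(k=7) -> return 13  (same call as traced above)
  -> return 34
  f(k=8) -> return 21  (same call as traced above)
-> return 55

Final answer: 55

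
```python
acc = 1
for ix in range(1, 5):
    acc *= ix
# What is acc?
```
Trace:
  acc=1
  acc=1, ix=1
  acc=2, ix=2
  acc=6, ix=3
  acc=24, ix=4

Final answer: 24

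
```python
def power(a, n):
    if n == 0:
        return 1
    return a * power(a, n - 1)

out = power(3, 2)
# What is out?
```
Call trace:
power(a=3, n=2)
  power(a=3, n=1)
    power(a=3, n=0)
    -> return 1
  -> return 3
-> return 9

Final answer: 9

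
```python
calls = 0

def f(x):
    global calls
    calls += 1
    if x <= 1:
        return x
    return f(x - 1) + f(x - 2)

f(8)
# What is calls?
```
Call trace (a repeated sub-call is expanded the first time; later identical calls just restate its return value):
f(x=8)
  f(x=7)
    f(x=6)
      f(x=5)
        f(x=4)
          f(x=3)
            f(x=2)
              f(x=1)
              -> return 1
              f(x=0)
              -> return 0
            -> return 1
            f(x=1)
            -> return 1
          -> return 2
          f(x=2) -> return 1  (same call as traced above)
        -> return 3
        f(x=3) -> return 2  (same call as traced above)
      -> return 5
      f(x=4) -> return 3  (same call as traced above)
    -> return 8
    f(x=5) -> return 5  (same call as traced above)
  -> return 13
  f(x=6) -> return 8  (same call as traced above)
-> return 21

calls is incremented once per call, so count the calls in each subtree. Let C(x) = number of calls made by f(x).
C(0) = C(1) = 1 (base case, no recursion); C(x) = 1 + C(x - 1) + C(x - 2) otherwise.
C(2) = 1 + C(1) + C(0) = 1 + 1 + 1 = 3
C(3) = 1 + C(2) + C(1) = 1 + 3 + 1 = 5
C(4) = 1 + C(3) + C(2) = 1 + 5 + 3 = 9
C(5) = 1 + C(4) + C(3) = 1 + 9 + 5 = 15
C(6) = 1 + C(5) + C(4) = 1 + 15 + 9 = 25
C(7) = 1 + C(6) + C(5) = 1 + 25 + 15 = 41
C(8) = 1 + C(7) + C(6) = 1 + 41 + 25 = 67
calls = C(8) = 67

Final answer: 67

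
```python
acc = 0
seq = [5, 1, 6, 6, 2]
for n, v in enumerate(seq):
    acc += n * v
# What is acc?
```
Trace:
  acc=0
  acc=0, n=0, v=5
  acc=1, n=1, v=1
  acc=13, n=2, v=6
  acc=31, n=3, v=6
  acc=39, n=4, v=2

Final answer: 39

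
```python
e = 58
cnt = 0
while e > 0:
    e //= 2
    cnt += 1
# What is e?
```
Trace:
  e=58
  e=58, cnt=0
  e=29, cnt=1
  e=14, cnt=2
  e=7, cnt=3
  e=3, cnt=4
  e=1, cnt=5
  e=0, cnt=6

Final answer: 0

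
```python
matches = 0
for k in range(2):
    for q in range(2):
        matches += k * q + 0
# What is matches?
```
Trace:
  matches=0
  matches=0, k=0, q=0
  matches=0, k=0, q=1
  matches=0, k=1, q=0
  matches=1, k=1, q=1

Final answer: 1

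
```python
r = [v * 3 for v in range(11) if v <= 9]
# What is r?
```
Trace:
  v=0
  v=1
  v=2
  v=3
  v=4
  v=5
  v=6
  v=7
  v=8
  v=9
  v=10
  r=[0, 3, 6, 9, 12, 15, 18, 21, 24, 27]

Final answer: [0, 3, 6, 9, 12, 15, 18, 21, 24, 27]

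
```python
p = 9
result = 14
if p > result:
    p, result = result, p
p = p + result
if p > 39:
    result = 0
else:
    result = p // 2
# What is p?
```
Trace:
  p=9
  p=9, result=14
  p=9, result=14
  p=23, result=14
  p=23, result=11

Final answer: 23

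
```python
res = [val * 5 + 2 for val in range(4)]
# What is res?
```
Trace:
  val=0
  val=1
  val=2
  val=3
  res=[2, 7, 12, 17]

Final answer: [2, 7, 12, 17]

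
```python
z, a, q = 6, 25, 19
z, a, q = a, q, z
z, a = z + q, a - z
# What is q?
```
Trace:
  z=6, a=25, q=19
  z=25, a=19, q=6
  z=31, a=-6, q=6

Final answer: 6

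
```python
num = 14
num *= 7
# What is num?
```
Trace:
  num=14
  num=98

Final answer: 98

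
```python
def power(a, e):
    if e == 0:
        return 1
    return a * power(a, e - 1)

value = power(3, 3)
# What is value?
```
Call trace:
power(a=3, e=3)
  power(a=3, e=2)
    power(a=3, e=1)
      power(a=3, e=0)
      -> return 1
    -> return 3
  -> return 9
-> return 27

Final answer: 27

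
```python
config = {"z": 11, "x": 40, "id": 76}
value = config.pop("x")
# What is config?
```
Trace:
  config={'z': 11, 'x': 40, 'id': 76}
  config={'z': 11, 'id': 76}, value=40

Final answer: {'z': 11, 'id': 76}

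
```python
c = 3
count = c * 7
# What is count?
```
Trace:
  c=3
  c=3, count=21

Final answer: 21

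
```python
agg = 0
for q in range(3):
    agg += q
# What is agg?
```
Trace:
  agg=0
  agg=0, q=0
  agg=1, q=1
  agg=3, q=2

Final answer: 3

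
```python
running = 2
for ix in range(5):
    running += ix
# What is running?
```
Trace:
  running=2
  running=2, ix=0
  running=3, ix=1
  running=5, ix=2
  running=8, ix=3
  running=12, ix=4

Final answer: 12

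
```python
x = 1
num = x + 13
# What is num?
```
Trace:
  x=1
  x=1, num=14

Final answer: 14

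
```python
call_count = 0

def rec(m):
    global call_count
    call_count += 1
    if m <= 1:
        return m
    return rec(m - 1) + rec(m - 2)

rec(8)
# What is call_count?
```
Call trace (a repeated sub-call is expanded the first time; later identical calls just restate its return value):
rec(m=8)
  rec(m=7)
    rec(m=6)
      rec(m=5)
        rec(m=4)
          rec(m=3)
            rec(m=2)
              rec(m=1)
              -> return 1
              rec(m=0)
              -> return 0
            -> return 1
            rec(m=1)
            -> return 1
          -> return 2
          rec(m=2) -> return 1  (same call as traced above)
        -> return 3
        rec(m=3) -> return 2  (same call as traced above)
      -> return 5
      rec(m=4) -> return 3  (same call as traced above)
    -> return 8
    rec(m=5) -> return 5  (same call as traced above)
  -> return 13
  rec(m=6) -> return 8  (same call as traced above)
-> return 21

call_count is incremented once per call, so count the calls in each subtree. Let C(m) = number of calls made by rec(m).
C(0) = C(1) = 1 (base case, no recursion); C(m) = 1 + C(m - 1) + C(m - 2) otherwise.
C(2) = 1 + C(1) + C(0) = 1 + 1 + 1 = 3
C(3) = 1 + C(2) + C(1) = 1 + 3 + 1 = 5
C(4) = 1 + C(3) + C(2) = 1 + 5 + 3 = 9
C(5) = 1 + C(4) + C(3) = 1 + 9 + 5 = 15
C(6) = 1 + C(5) + C(4) = 1 + 15 + 9 = 25
C(7) = 1 + C(6) + C(5) = 1 + 25 + 15 = 41
C(8) = 1 + C(7) + C(6) = 1 + 41 + 25 = 67
call_count = C(8) = 67

Final answer: 67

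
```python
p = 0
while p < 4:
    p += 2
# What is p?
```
Trace:
  p=0
  p=2
  p=4

Final answer: 4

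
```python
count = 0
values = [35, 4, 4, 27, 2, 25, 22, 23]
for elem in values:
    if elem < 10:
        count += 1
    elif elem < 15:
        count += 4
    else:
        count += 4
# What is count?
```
Trace:
  count=0
  count=4, elem=35
  count=5, elem=4
  count=6, elem=4
  count=10, elem=27
  count=11, elem=2
  count=15, elem=25
  count=19, elem=22
  count=23, elem=23

Final answer: 23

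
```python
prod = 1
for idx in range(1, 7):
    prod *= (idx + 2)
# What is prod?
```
Trace:
  prod=1
  prod=3, idx=1
  prod=12, idx=2
  prod=60, idx=3
  prod=360, idx=4
  prod=2520, idx=5
  prod=20160, idx=6

Final answer: 20160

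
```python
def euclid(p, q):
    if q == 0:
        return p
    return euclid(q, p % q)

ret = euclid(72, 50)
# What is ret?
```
Call trace:
euclid(p=72, q=50)
  euclid(p=50, q=22)
    euclid(p=22, q=6)
      euclid(p=6, q=4)
        euclid(p=4, q=2)
          euclid(p=2, q=0)
          -> return 2
        -> return 2
      -> return 2
    -> return 2
  -> return 2
-> return 2

Final answer: 2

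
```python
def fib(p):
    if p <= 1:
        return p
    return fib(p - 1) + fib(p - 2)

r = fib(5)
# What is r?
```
Call trace (a repeated sub-call is expanded the first time; later identical calls just restate its return value):
fib(p=5)
  fib(p=4)
    fib(p=3)
      fib(p=2)
        fib(p=1)
        -> return 1
        fib(p=0)
        -> return 0
      -> return 1
      fib(p=1)
      -> return 1
    -> return 2
    fib(p=2) -> return 1  (same call as traced above)
  -> return 3
  fib(p=3) -> return 2  (same call as traced above)
-> return 5

Final answer: 5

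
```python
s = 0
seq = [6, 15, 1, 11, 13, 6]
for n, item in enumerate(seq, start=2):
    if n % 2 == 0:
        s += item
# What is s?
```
Trace:
  s=0
  s=6, n=2, item=6
  s=6, n=3, item=15
  s=7, n=4, item=1
  s=7, n=5, item=11
  s=20, n=6, item=13
  s=20, n=7, item=6

Final answer: 20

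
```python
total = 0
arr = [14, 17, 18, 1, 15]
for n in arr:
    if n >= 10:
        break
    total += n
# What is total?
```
Trace:
  total=0
  total=0, n=14

Final answer: 0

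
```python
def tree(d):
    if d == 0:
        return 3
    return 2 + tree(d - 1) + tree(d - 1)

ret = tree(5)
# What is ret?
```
Call trace (a repeated sub-call is expanded the first time; later identical calls just restate its return value):
tree(d=5)
  tree(d=4)
    tree(d=3)
      tree(d=2)
        tree(d=1)
          tree(d=0)
          -> return 3
          tree(d=0)
          -> return 3
        -> return 8
        tree(d=1) -> return 8  (same call as traced above)
      -> return 18
      tree(d=2) -> return 18  (same call as traced above)
    -> return 38
    tree(d=3) -> return 38  (same call as traced above)
  -> return 78
  tree(d=4) -> return 78  (same call as traced above)
-> return 158

Final answer: 158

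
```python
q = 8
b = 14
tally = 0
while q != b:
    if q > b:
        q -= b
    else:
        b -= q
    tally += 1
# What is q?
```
Trace:
  q=8
  q=8, b=14
  q=8, b=14, tally=0
  q=8, b=6, tally=1
  q=2, b=6, tally=2
  q=2, b=4, tally=3
  q=2, b=2, tally=4

Final answer: 2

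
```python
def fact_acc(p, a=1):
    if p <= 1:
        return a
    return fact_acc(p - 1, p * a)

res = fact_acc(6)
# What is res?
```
Call trace:
fact_acc(p=6, a=1)
  fact_acc(p=5, a=6)
    fact_acc(p=4, a=30)
      fact_acc(p=3, a=120)
        fact_acc(p=2, a=360)
          fact_acc(p=1, a=720)
          -> return 720
        -> return 720
      -> return 720
    -> return 720
  -> return 720
-> return 720

Final answer: 720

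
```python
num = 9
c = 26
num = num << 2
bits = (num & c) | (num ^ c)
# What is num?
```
Trace:
  num=9
  num=9, c=26
  num=36, c=26
  num=36, c=26, bits=62

Final answer: 36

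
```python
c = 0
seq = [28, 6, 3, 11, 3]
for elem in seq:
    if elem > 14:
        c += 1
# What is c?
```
Trace:
  c=0
  c=1, elem=28
  c=1, elem=6
  c=1, elem=3
  c=1, elem=11
  c=1, elem=3

Final answer: 1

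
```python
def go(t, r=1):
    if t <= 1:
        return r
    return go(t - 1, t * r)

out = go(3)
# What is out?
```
Call trace:
go(t=3, r=1)
  go(t=2, r=3)
    go(t=1, r=6)
    -> return 6
  -> return 6
-> return 6

Final answer: 6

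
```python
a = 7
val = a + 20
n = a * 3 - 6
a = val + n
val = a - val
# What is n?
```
Trace:
  a=7
  a=7, val=27
  a=7, val=27, n=15
  a=42, val=27, n=15
  a=42, val=15, n=15

Final answer: 15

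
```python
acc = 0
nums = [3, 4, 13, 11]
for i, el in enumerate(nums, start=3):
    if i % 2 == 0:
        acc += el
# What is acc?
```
Trace:
  acc=0
  acc=0, i=3, el=3
  acc=4, i=4, el=4
  acc=4, i=5, el=13
  acc=15, i=6, el=11

Final answer: 15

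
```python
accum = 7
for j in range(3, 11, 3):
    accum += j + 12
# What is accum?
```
Trace:
  accum=7
  accum=22, j=3
  accum=40, j=6
  accum=61, j=9

Final answer: 61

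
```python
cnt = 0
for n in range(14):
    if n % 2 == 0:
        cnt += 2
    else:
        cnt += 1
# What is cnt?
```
Trace:
  cnt=0
  cnt=2, n=0
  cnt=3, n=1
  cnt=5, n=2
  cnt=6, n=3
  cnt=8, n=4
  cnt=9, n=5
  cnt=11, n=6
  cnt=12, n=7
  cnt=14, n=8
  cnt=15, n=9
  cnt=17, n=10
  cnt=18, n=11
  cnt=20, n=12
  cnt=21, n=13

Final answer: 21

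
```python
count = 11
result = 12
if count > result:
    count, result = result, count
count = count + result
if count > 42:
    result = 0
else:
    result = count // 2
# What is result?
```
Trace:
  count=11
  count=11, result=12
  count=11, result=12
  count=23, result=12
  count=23, result=11

Final answer: 11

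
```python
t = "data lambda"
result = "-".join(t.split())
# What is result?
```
Trace:
  t='data lambda'
  t='data lambda', result='data-lambda'

Final answer: 'data-lambda'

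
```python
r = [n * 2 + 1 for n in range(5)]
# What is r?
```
Trace:
  n=0
  n=1
  n=2
  n=3
  n=4
  r=[1, 3, 5, 7, 9]

Final answer: [1, 3, 5, 7, 9]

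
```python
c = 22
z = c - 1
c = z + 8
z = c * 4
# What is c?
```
Trace:
  c=22
  c=22, z=21
  c=29, z=21
  c=29, z=116

Final answer: 29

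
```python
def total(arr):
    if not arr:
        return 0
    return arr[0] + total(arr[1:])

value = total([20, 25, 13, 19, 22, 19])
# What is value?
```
Call trace:
total(arr=[20, 25, 13, 19, 22, 19])
  total(arr=[25, 13, 19, 22, 19])
    total(arr=[13, 19, 22, 19])
      total(arr=[19, 22, 19])
        total(arr=[22, 19])
          total(arr=[19])
            total(arr=[])
            -> return 0
          -> return 19
        -> return 41
      -> return 60
    -> return 73
  -> return 98
-> return 118

Final answer: 118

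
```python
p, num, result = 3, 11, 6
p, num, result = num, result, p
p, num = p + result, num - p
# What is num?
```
Trace:
  p=3, num=11, result=6
  p=11, num=6, result=3
  p=14, num=-5, result=3

Final answer: -5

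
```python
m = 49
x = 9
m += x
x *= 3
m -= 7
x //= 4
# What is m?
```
Trace:
  m=49
  m=49, x=9
  m=58, x=9
  m=58, x=27
  m=51, x=27
  m=51, x=6

Final answer: 51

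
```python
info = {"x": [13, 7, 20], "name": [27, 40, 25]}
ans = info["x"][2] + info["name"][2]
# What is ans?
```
Trace:
  info={'x': [13, 7, 20], 'name': [27, 40, 25]}
  info={'x': [13, 7, 20], 'name': [27, 40, 25]}, ans=45

Final answer: 45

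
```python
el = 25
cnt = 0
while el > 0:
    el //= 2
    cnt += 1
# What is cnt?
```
Trace:
  el=25
  el=25, cnt=0
  el=12, cnt=1
  el=6, cnt=2
  el=3, cnt=3
  el=1, cnt=4
  el=0, cnt=5

Final answer: 5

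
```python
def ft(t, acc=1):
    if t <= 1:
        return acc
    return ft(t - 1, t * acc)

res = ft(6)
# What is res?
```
Call trace:
ft(t=6, acc=1)
  ft(t=5, acc=6)
    ft(t=4, acc=30)
      ft(t=3, acc=120)
        ft(t=2, acc=360)
          ft(t=1, acc=720)
          -> return 720
        -> return 720
      -> return 720
    -> return 720
  -> return 720
-> return 720

Final answer: 720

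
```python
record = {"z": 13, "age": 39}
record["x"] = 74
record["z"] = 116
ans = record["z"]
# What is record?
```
Trace:
  record={'z': 13, 'age': 39}
  record={'z': 13, 'age': 39, 'x': 74}
  record={'z': 116, 'age': 39, 'x': 74}
  record={'z': 116, 'age': 39, 'x': 74}, ans=116

Final answer: {'z': 116, 'age': 39, 'x': 74}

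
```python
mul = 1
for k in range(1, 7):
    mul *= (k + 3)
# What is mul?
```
Trace:
  mul=1
  mul=4, k=1
  mul=20, k=2
  mul=120, k=3
  mul=840, k=4
  mul=6720, k=5
  mul=60480, k=6

Final answer: 60480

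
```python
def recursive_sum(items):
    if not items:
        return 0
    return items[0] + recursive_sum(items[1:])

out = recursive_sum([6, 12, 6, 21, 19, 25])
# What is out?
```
Call trace:
recursive_sum(items=[6, 12, 6, 21, 19, 25])
  recursive_sum(items=[12, 6, 21, 19, 25])
    recursive_sum(items=[6, 21, 19, 25])
      recursive_sum(items=[21, 19, 25])
        recursive_sum(items=[19, 25])
          recursive_sum(items=[25])
            recursive_sum(items=[])
            -> return 0
          -> return 25
        -> return 44
      -> return 65
    -> return 71
  -> return 83
-> return 89

Final answer: 89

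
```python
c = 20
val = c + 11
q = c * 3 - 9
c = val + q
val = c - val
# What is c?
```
Trace:
  c=20
  c=20, val=31
  c=20, val=31, q=51
  c=82, val=31, q=51
  c=82, val=51, q=51

Final answer: 82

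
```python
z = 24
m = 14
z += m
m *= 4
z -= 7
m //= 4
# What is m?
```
Trace:
  z=24
  z=24, m=14
  z=38, m=14
  z=38, m=56
  z=31, m=56
  z=31, m=14

Final answer: 14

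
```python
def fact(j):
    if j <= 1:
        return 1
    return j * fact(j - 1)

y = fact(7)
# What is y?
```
Call trace:
fact(j=7)
  fact(j=6)
    fact(j=5)
      fact(j=4)
        fact(j=3)
          fact(j=2)
            fact(j=1)
            -> return 1
          -> return 2
        -> return 6
      -> return 24
    -> return 120
  -> return 720
-> return 5040

Final answer: 5040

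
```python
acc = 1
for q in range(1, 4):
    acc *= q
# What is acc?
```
Trace:
  acc=1
  acc=1, q=1
  acc=2, q=2
  acc=6, q=3

Final answer: 6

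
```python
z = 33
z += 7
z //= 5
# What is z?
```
Trace:
  z=33
  z=40
  z=8

Final answer: 8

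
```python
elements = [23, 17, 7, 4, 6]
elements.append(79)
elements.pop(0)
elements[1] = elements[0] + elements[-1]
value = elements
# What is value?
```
Trace:
  elements=[23, 17, 7, 4, 6]
  elements=[23, 17, 7, 4, 6, 79]
  elements=[17, 7, 4, 6, 79]
  elements=[17, 96, 4, 6, 79]
  elements=[17, 96, 4, 6, 79], value=[17, 96, 4, 6, 79]

Final answer: [17, 96, 4, 6, 79]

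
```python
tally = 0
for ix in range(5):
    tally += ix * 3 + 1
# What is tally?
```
Trace:
  tally=0
  tally=1, ix=0
  tally=5, ix=1
  tally=12, ix=2
  tally=22, ix=3
  tally=35, ix=4

Final answer: 35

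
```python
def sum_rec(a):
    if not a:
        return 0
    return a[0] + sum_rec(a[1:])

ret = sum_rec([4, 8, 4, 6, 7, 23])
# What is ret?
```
Call trace:
sum_rec(a=[4, 8, 4, 6, 7, 23])
  sum_rec(a=[8, 4, 6, 7, 23])
    sum_rec(a=[4, 6, 7, 23])
      sum_rec(a=[6, 7, 23])
        sum_rec(a=[7, 23])
          sum_rec(a=[23])
            sum_rec(a=[])
            -> return 0
          -> return 23
        -> return 30
      -> return 36
    -> return 40
  -> return 48
-> return 52

Final answer: 52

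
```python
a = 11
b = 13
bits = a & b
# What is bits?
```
Trace:
  a=11
  a=11, b=13
  a=11, b=13, bits=9

Final answer: 9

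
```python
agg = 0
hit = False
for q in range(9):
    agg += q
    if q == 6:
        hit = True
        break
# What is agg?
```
Trace:
  agg=0
  agg=0, hit=False
  agg=0, hit=False, q=0
  agg=1, hit=False, q=1
  agg=3, hit=False, q=2
  agg=6, hit=False, q=3
  agg=10, hit=False, q=4
  agg=15, hit=False, q=5
  agg=21, hit=True, q=6

Final answer: 21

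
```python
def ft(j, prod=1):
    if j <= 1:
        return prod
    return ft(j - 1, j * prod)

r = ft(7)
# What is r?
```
Call trace:
ft(j=7, prod=1)
  ft(j=6, prod=7)
    ft(j=5, prod=42)
      ft(j=4, prod=210)
        ft(j=3, prod=840)
          ft(j=2, prod=2520)
            ft(j=1, prod=5040)
            -> return 5040
          -> return 5040
        -> return 5040
      -> return 5040
    -> return 5040
  -> return 5040
-> return 5040

Final answer: 5040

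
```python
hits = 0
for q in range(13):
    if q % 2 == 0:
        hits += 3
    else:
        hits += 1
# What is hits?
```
Trace:
  hits=0
  hits=3, q=0
  hits=4, q=1
  hits=7, q=2
  hits=8, q=3
  hits=11, q=4
  hits=12, q=5
  hits=15, q=6
  hits=16, q=7
  hits=19, q=8
  hits=20, q=9
  hits=23, q=10
  hits=24, q=11
  hits=27, q=12

Final answer: 27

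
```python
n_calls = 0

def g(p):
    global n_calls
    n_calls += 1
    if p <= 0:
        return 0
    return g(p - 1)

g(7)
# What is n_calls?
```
Call trace:
g(p=7)
  g(p=6)
    g(p=5)
      g(p=4)
        g(p=3)
          g(p=2)
            g(p=1)
              g(p=0)
              -> return 0
            -> return 0
          -> return 0
        -> return 0
      -> return 0
    -> return 0
  -> return 0
-> return 0

n_calls is incremented once per call. g is entered once for each p = 7, 6, 5, 4, 3, 2, 1, 0 (the p <= 0 call returns without recursing), i.e. 7 + 1 calls.
n_calls = 8

Final answer: 8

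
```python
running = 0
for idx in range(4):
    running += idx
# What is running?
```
Trace:
  running=0
  running=0, idx=0
  running=1, idx=1
  running=3, idx=2
  running=6, idx=3

Final answer: 6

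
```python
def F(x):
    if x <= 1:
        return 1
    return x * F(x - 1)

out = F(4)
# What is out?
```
Call trace:
F(x=4)
  F(x=3)
    F(x=2)
      F(x=1)
      -> return 1
    -> return 2
  -> return 6
-> return 24

Final answer: 24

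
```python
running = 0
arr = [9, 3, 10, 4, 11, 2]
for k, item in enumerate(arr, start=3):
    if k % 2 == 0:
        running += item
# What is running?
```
Trace:
  running=0
  running=0, k=3, item=9
  running=3, k=4, item=3
  running=3, k=5, item=10
  running=7, k=6, item=4
  running=7, k=7, item=11
  running=9, k=8, item=2

Final answer: 9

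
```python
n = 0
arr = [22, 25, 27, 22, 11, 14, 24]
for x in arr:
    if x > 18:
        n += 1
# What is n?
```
Trace:
  n=0
  n=1, x=22
  n=2, x=25
  n=3, x=27
  n=4, x=22
  n=4, x=11
  n=4, x=14
  n=5, x=24

Final answer: 5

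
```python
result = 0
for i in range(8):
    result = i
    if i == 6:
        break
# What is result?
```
Trace:
  result=0
  result=0, i=0
  result=1, i=1
  result=2, i=2
  result=3, i=3
  result=4, i=4
  result=5, i=5
  result=6, i=6

Final answer: 6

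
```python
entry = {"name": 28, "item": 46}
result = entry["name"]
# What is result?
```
Trace:
  entry={'name': 28, 'item': 46}
  entry={'name': 28, 'item': 46}, result=28

Final answer: 28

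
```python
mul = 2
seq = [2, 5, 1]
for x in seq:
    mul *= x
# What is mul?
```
Trace:
  mul=2
  mul=4, x=2
  mul=20, x=5
  mul=20, x=1

Final answer: 20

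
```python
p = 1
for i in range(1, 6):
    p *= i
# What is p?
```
Trace:
  p=1
  p=1, i=1
  p=2, i=2
  p=6, i=3
  p=24, i=4
  p=120, i=5

Final answer: 120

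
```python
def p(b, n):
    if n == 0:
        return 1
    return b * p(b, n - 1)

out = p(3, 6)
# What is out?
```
Call trace:
p(b=3, n=6)
  p(b=3, n=5)
    p(b=3, n=4)
      p(b=3, n=3)
        p(b=3, n=2)
          p(b=3, n=1)
            p(b=3, n=0)
            -> return 1
          -> return 3
        -> return 9
      -> return 27
    -> return 81
  -> return 243
-> return 729

Final answer: 729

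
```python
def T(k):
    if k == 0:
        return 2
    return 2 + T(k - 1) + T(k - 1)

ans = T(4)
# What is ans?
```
Call trace (a repeated sub-call is expanded the first time; later identical calls just restate its return value):
T(k=4)
  T(k=3)
    T(k=2)
      T(k=1)
        T(k=0)
        -> return 2
        T(k=0)
        -> return 2
      -> return 6
      T(k=1) -> return 6  (same call as traced above)
    -> return 14
    T(k=2) -> return 14  (same call as traced above)
  -> return 30
  T(k=3) -> return 30  (same call as traced above)
-> return 62

Final answer: 62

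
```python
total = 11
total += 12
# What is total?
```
Trace:
  total=11
  total=23

Final answer: 23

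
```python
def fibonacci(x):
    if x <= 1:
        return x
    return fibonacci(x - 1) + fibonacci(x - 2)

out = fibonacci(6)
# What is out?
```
Call trace (a repeated sub-call is expanded the first time; later identical calls just restate its return value):
fibonacci(x=6)
  fibonacci(x=5)
    fibonacci(x=4)
      fibonacci(x=3)
        fibonacci(x=2)
          fibonacci(x=1)
          -> return 1
          fibonacci(x=0)
          -> return 0
        -> return 1
        fibonacci(x=1)
        -> return 1
      -> return 2
      fibonacci(x=2) -> return 1  (same call as traced above)
    -> return 3
    fibonacci(x=3) -> return 2  (same call as traced above)
  -> return 5
  fibonacci(x=4) -> return 3  (same call as traced above)
-> return 8

Final answer: 8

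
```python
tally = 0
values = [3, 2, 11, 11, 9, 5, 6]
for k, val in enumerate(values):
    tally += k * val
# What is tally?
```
Trace:
  tally=0
  tally=0, k=0, val=3
  tally=2, k=1, val=2
  tally=24, k=2, val=11
  tally=57, k=3, val=11
  tally=93, k=4, val=9
  tally=118, k=5, val=5
  tally=154, k=6, val=6

Final answer: 154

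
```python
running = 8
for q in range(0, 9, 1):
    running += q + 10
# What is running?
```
Trace:
  running=8
  running=18, q=0
  running=29, q=1
  running=41, q=2
  running=54, q=3
  running=68, q=4
  running=83, q=5
  running=99, q=6
  running=116, q=7
  running=134, q=8

Final answer: 134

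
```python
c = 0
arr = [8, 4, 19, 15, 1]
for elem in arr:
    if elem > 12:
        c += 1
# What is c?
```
Trace:
  c=0
  c=0, elem=8
  c=0, elem=4
  c=1, elem=19
  c=2, elem=15
  c=2, elem=1

Final answer: 2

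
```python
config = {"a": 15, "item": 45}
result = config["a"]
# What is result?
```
Trace:
  config={'a': 15, 'item': 45}
  config={'a': 15, 'item': 45}, result=15

Final answer: 15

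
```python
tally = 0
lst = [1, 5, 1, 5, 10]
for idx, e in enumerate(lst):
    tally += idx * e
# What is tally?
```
Trace:
  tally=0
  tally=0, idx=0, e=1
  tally=5, idx=1, e=5
  tally=7, idx=2, e=1
  tally=22, idx=3, e=5
  tally=62, idx=4, e=10

Final answer: 62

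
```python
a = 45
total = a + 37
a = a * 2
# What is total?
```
Trace:
  a=45
  a=45, total=82
  a=90, total=82

Final answer: 82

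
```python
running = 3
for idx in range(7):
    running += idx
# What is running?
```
Trace:
  running=3
  running=3, idx=0
  running=4, idx=1
  running=6, idx=2
  running=9, idx=3
  running=13, idx=4
  running=18, idx=5
  running=24, idx=6

Final answer: 24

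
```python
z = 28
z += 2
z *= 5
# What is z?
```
Trace:
  z=28
  z=30
  z=150

Final answer: 150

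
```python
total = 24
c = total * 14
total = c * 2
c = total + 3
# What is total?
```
Trace:
  total=24
  total=24, c=336
  total=672, c=336
  total=672, c=675

Final answer: 672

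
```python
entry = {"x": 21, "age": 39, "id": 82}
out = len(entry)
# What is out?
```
Trace:
  entry={'x': 21, 'age': 39, 'id': 82}
  entry={'x': 21, 'age': 39, 'id': 82}, out=3

Final answer: 3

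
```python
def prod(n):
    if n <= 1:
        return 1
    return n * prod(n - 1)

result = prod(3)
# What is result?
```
Call trace:
prod(n=3)
  prod(n=2)
    prod(n=1)
    -> return 1
  -> return 2
-> return 6

Final answer: 6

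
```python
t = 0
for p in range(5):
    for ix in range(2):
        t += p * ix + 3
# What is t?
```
Trace:
  t=0
  t=3, p=0, ix=0
  t=6, p=0, ix=1
  t=9, p=1, ix=0
  t=13, p=1, ix=1
  t=16, p=2, ix=0
  t=21, p=2, ix=1
  t=24, p=3, ix=0
  t=30, p=3, ix=1
  t=33, p=4, ix=0
  t=40, p=4, ix=1

Final answer: 40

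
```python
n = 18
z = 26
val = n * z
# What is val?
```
Trace:
  n=18
  n=18, z=26
  n=18, z=26, val=468

Final answer: 468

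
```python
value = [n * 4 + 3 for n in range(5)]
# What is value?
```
Trace:
  n=0
  n=1
  n=2
  n=3
  n=4
  value=[3, 7, 11, 15, 19]

Final answer: [3, 7, 11, 15, 19]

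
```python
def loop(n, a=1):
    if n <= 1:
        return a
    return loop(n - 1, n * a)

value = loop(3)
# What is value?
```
Call trace:
loop(n=3, a=1)
  loop(n=2, a=3)
    loop(n=1, a=6)
    -> return 6
  -> return 6
-> return 6

Final answer: 6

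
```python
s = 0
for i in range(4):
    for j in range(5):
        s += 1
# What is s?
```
Trace:
  s=0
  s=1, i=0, j=0
  s=2, i=0, j=1
  s=3, i=0, j=2
  s=4, i=0, j=3
  s=5, i=0, j=4
  s=6, i=1, j=0
  s=7, i=1, j=1
  s=8, i=1, j=2
  s=9, i=1, j=3
  s=10, i=1, j=4
  s=11, i=2, j=0
  s=12, i=2, j=1
  s=13, i=2, j=2
  s=14, i=2, j=3
  s=15, i=2, j=4
  s=16, i=3, j=0
  s=17, i=3, j=1
  s=18, i=3, j=2
  s=19, i=3, j=3
  s=20, i=3, j=4

Final answer: 20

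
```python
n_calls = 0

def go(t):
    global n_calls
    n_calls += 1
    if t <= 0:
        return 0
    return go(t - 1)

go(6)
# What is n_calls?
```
Call trace:
go(t=6)
  go(t=5)
    go(t=4)
      go(t=3)
        go(t=2)
          go(t=1)
            go(t=0)
            -> return 0
          -> return 0
        -> return 0
      -> return 0
    -> return 0
  -> return 0
-> return 0

n_calls is incremented once per call. go is entered once for each t = 6, 5, 4, 3, 2, 1, 0 (the t <= 0 call returns without recursing), i.e. 6 + 1 calls.
n_calls = 7

Final answer: 7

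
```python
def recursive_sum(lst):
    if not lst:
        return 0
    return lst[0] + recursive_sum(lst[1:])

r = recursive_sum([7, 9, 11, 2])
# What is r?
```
Call trace:
recursive_sum(lst=[7, 9, 11, 2])
  recursive_sum(lst=[9, 11, 2])
    recursive_sum(lst=[11, 2])
      recursive_sum(lst=[2])
        recursive_sum(lst=[])
        -> return 0
      -> return 2
    -> return 13
  -> return 22
-> return 29

Final answer: 29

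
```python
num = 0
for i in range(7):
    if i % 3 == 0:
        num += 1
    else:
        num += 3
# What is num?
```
Trace:
  num=0
  num=1, i=0
  num=4, i=1
  num=7, i=2
  num=8, i=3
  num=11, i=4
  num=14, i=5
  num=15, i=6

Final answer: 15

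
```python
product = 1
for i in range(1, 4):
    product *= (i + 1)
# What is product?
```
Trace:
  product=1
  product=2, i=1
  product=6, i=2
  product=24, i=3

Final answer: 24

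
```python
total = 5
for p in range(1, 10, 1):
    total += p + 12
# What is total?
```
Trace:
  total=5
  total=18, p=1
  total=32, p=2
  total=47, p=3
  total=63, p=4
  total=80, p=5
  total=98, p=6
  total=117, p=7
  total=137, p=8
  total=158, p=9

Final answer: 158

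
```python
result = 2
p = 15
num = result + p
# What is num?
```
Trace:
  result=2
  result=2, p=15
  result=2, p=15, num=17

Final answer: 17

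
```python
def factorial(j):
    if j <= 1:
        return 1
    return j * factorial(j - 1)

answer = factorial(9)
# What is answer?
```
Call trace:
factorial(j=9)
  factorial(j=8)
    factorial(j=7)
      factorial(j=6)
        factorial(j=5)
          factorial(j=4)
            factorial(j=3)
              factorial(j=2)
                factorial(j=1)
                -> return 1
              -> return 2
            -> return 6
          -> return 24
        -> return 120
      -> return 720
    -> return 5040
  -> return 40320
-> return 362880

Final answer: 362880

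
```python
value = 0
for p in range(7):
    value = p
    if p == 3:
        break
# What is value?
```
Trace:
  value=0
  value=0, p=0
  value=1, p=1
  value=2, p=2
  value=3, p=3

Final answer: 3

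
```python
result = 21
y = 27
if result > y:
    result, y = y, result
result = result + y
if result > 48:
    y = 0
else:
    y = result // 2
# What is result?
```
Trace:
  result=21
  result=21, y=27
  result=21, y=27
  result=48, y=27
  result=48, y=24

Final answer: 48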